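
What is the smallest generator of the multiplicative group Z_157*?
g = 5. Powers: [5, 25, 125, 154, 142, 82, 96, ...] generates all 156 non-zero residues.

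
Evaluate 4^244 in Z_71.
Using Fermat: 4^{70} ≡ 1 mod 71. 244 ≡ 34 mod 70. So 4^{244} ≡ 4^{34} ≡ 18 mod 71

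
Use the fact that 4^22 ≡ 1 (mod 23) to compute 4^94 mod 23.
By Fermat: 4^{22} ≡ 1 (mod 23). 94 = 4×22 + 6. So 4^{94} ≡ 4^{6} ≡ 2 (mod 23)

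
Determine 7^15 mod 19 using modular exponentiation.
By repeated squaring (mod 19): 7^{1}≡7, 7^{2}≡11, 7^{4}≡7, 7^{8}≡11. Then 7^{15} = 7^{8+4+2+1} ≡ 11 × 7 × 11 × 7 ≡ 1 (mod 19)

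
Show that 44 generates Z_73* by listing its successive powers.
44^1, 44^2, ..., 44^{72} mod 73: [44, 38, 66, 57, 26, 49, 39, 37, 22, 19, 33, 65, 13, 61, 56, 55, 11, 46, 53, 69, 43, 67, 28, 64, 42, 23, 63, 71, 58, 70, 14, 32, 21, 48, 68, 72, 29, 35, 7, 16, 47, 24, 34, 36, 51, 54, 40, 8, 60, 12, 17, 18, 62, 27, 20, 4, 30, 6, 45, 9, 31, 50, 10, 2, 15, 3, 59, 41, 52, 25, 5, 1]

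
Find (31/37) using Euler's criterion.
(31/37) = 31^{18} mod 37 = -1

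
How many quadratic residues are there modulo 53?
For prime 53, there are (p-1)/2 = (53-1)/2 = 26 quadratic residues (excluding 0).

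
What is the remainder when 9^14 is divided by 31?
By repeated squaring (mod 31): 9^{1}≡9, 9^{2}≡19, 9^{4}≡20, 9^{8}≡28. Then 9^{14} = 9^{8+4+2} ≡ 28 × 20 × 19 ≡ 7 (mod 31)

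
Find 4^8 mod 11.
By repeated squaring mod 11: 4^{1}≡4, 4^{2}≡5, 4^{4}≡3, 4^{8}≡9. So 4^{8} ≡ 9 mod 11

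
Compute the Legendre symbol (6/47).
(6/47) = 6^{23} mod 47 = 1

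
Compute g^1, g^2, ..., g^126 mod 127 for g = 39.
39^1, 39^2, ..., 39^{126} mod 127: [39, 124, 10, 9, 97, 100, 90, 81, 111, 11, 48, 94, 110, 99, 51, 84, 101, 2, 78, 121, 20, 18, 67, 73, 53, 35, 95, 22, 96, 61, 93, 71, 102, 41, 75, 4, 29, 115, 40, 36, 7, 19, 106, 70, 63, 44, 65, 122, 59, 15, 77, 82, 23, 8, 58, 103, 80, 72, 14, 38, 85, 13, 126, 88, 3, 117, 118, 30, 27, 37, 46, 16, 116, 79, 33, 17, 28, 76, 43, 26, 125, 49, 6, 107, 109, 60, 54, 74, 92, 32, 105, 31, 66, 34, 56, 25, 86, 52, 123, 98, 12, 87, 91, 120, 108, 21, 57, 64, 83, 62, 5, 68, 112, 50, 45, 104, 119, 69, 24, 47, 55, 113, 89, 42, 114, 1]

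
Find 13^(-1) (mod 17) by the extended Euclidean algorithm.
Extended GCD: 13(4) + 17(-3) = 1. So 13^(-1) ≡ 4 (mod 17). Verify: 13 × 4 = 52 ≡ 1 (mod 17)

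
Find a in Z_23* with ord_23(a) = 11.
2 has order 11 mod 23 since 2^{11} ≡ 1 (mod 23) and no smaller power works.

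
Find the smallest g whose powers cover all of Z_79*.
g = 3. Powers: [3, 9, 27, 2, 6, 18, 54, 4, ...] generates all 78 non-zero residues.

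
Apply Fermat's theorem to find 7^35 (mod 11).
By Fermat: 7^{10} ≡ 1 (mod 11). 35 = 3×10 + 5. So 7^{35} ≡ 7^{5} ≡ 10 (mod 11)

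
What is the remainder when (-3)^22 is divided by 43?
By repeated squaring (mod 43): (-3)^{1}≡40, (-3)^{2}≡9, (-3)^{4}≡38, (-3)^{8}≡25, (-3)^{16}≡23. Then (-3)^{22} = (-3)^{16+4+2} ≡ 23 × 38 × 9 ≡ 40 (mod 43)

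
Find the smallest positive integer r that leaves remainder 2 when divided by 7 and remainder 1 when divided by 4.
M = 7 × 4 = 28. M₁ = 4, y₁ ≡ 2 mod 7. M₂ = 7, y₂ ≡ 3 mod 4. r = 2×4×2 + 1×7×3 ≡ 9 mod 28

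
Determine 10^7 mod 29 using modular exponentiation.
By repeated squaring mod 29: 10^{1}≡10, 10^{2}≡13, 10^{4}≡24. Then 10^{7} = 10^{4+2+1} ≡ 24 × 13 × 10 ≡ 17 mod 29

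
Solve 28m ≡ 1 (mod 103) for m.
Since 103 is prime, by Fermat 28^(-1) ≡ 28^{101} ≡ 92 (mod 103). Verify: 28 × 92 = 2576 ≡ 1 (mod 103)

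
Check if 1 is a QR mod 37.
By Euler's criterion: 1^{18} ≡ 1 (mod 37). Since this equals 1, 1 is a QR.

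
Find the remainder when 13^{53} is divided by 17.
By Fermat: 13^{16} ≡ 1 mod 17. 53 = 3×16 + 5. So 13^{53} ≡ 13^{5} ≡ 13 mod 17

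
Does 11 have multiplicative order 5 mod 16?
Powers of 11 mod 16: 11^1≡11, 11^2≡9, 11^3≡3, 11^4≡1. Already 11^4≡1, so the order is 4 < 5. No, the actual order is 4.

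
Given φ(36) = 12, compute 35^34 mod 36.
By Euler: 35^{12} ≡ 1 (mod 36) since gcd(35, 36) = 1. 34 = 2×12 + 10. So 35^{34} ≡ 35^{10} ≡ 1 (mod 36)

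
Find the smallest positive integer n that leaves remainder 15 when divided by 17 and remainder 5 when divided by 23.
M = 17 × 23 = 391. M₁ = 23, y₁ ≡ 3 mod 17. M₂ = 17, y₂ ≡ 19 mod 23. n = 15×23×3 + 5×17×19 ≡ 304 mod 391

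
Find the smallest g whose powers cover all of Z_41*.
g = 6. Powers: [6, 36, 11, 25, 27, 39, 29, 10, 19, 32, ...] generates all 40 non-zero residues.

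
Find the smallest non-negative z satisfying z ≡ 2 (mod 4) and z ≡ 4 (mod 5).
M = 4 × 5 = 20. M₁ = 5, y₁ ≡ 1 (mod 4). M₂ = 4, y₂ ≡ 4 (mod 5). z = 2×5×1 + 4×4×4 ≡ 14 (mod 20)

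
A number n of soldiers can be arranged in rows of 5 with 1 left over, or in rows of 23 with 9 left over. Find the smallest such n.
M = 5 × 23 = 115. M₁ = 23, y₁ ≡ 2 mod 5. M₂ = 5, y₂ ≡ 14 mod 23. n = 1×23×2 + 9×5×14 ≡ 101 mod 115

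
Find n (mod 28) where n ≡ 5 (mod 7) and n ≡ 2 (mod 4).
M = 7 × 4 = 28. M₁ = 4, y₁ ≡ 2 (mod 7). M₂ = 7, y₂ ≡ 3 (mod 4). n = 5×4×2 + 2×7×3 ≡ 26 (mod 28)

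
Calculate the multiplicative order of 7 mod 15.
Powers of 7 mod 15: 7^1≡7, 7^2≡4, 7^3≡13, 7^4≡1. Order = 4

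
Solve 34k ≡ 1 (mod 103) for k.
Since 103 is prime, by Fermat 34^(-1) ≡ 34^{101} ≡ 100 (mod 103). Verify: 34 × 100 = 3400 ≡ 1 (mod 103)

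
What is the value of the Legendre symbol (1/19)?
(1/19) = 1^{9} mod 19 = 1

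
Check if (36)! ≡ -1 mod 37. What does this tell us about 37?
(36)! mod 37 = 36. Since this equals -1 mod 37, Wilson confirms 37 is prime.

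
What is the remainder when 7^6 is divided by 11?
By repeated squaring mod 11: 7^{1}≡7, 7^{2}≡5, 7^{4}≡3. Then 7^{6} = 7^{4+2} ≡ 3 × 5 ≡ 4 mod 11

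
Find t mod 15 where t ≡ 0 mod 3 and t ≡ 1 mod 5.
M = 3 × 5 = 15. M₁ = 5, y₁ ≡ 2 mod 3. M₂ = 3, y₂ ≡ 2 mod 5. t = 0×5×2 + 1×3×2 ≡ 6 mod 15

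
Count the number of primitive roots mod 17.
There are φ(17-1) = φ(16) = 8 primitive roots modulo 17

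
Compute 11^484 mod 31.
Using Fermat: 11^{30} ≡ 1 (mod 31). 484 ≡ 4 (mod 30). So 11^{484} ≡ 11^{4} ≡ 9 (mod 31)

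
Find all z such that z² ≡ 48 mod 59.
The square roots of 48 mod 59 are 15 and 44. Verify: 15² = 225 ≡ 48 mod 59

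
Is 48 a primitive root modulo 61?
48^{6} ≡ 1 mod 61 and 6 < 60, so ord_61(48) = 6 ≠ 60 and 48 is not a primitive root.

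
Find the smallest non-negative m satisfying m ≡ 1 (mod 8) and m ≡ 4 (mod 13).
M = 8 × 13 = 104. M₁ = 13, y₁ ≡ 5 (mod 8). M₂ = 8, y₂ ≡ 5 (mod 13). m = 1×13×5 + 4×8×5 ≡ 17 (mod 104)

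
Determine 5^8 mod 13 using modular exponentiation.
By repeated squaring mod 13: 5^{1}≡5, 5^{2}≡12, 5^{4}≡1, 5^{8}≡1. So 5^{8} ≡ 1 mod 13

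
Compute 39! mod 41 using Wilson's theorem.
(40)! = (39)! × (40) ≡ -1 mod 41. So (39)! ≡ -1 × (40)^(-1) ≡ (-1)×(-1) = 1 mod 41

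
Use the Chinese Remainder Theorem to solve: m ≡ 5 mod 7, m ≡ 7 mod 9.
M = 7 × 9 = 63. M₁ = 9, y₁ ≡ 4 mod 7. M₂ = 7, y₂ ≡ 4 mod 9. m = 5×9×4 + 7×7×4 ≡ 61 mod 63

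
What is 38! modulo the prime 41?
(40)! = (38)! × (39) × (40) ≡ -1 (mod 41). So (38)! ≡ -1 × [(40)(39)]^(-1) ≡ 20 (mod 41)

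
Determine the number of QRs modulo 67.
Exactly half the non-zero residues mod a prime are QRs: (67-1)/2 = 33.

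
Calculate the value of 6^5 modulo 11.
By repeated squaring (mod 11): 6^{1}≡6, 6^{2}≡3, 6^{4}≡9. Then 6^{5} = 6^{4+1} ≡ 9 × 6 ≡ 10 (mod 11)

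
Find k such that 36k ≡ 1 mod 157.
Since 157 is prime, by Fermat 36^(-1) ≡ 36^{155} ≡ 48 mod 157. Verify: 36 × 48 = 1728 ≡ 1 mod 157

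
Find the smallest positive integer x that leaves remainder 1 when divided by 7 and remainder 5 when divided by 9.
M = 7 × 9 = 63. M₁ = 9, y₁ ≡ 4 mod 7. M₂ = 7, y₂ ≡ 4 mod 9. x = 1×9×4 + 5×7×4 ≡ 50 mod 63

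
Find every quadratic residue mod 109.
QRs mod 109: {1, 3, 4, 5, 7, 9, 12, 15, 16, 20, 21, 22, 25, 26, 27, 28, 29, 31, 34, 35, 36, 38, 43, 45, 46, 48, 49, 60, 61, 63, 64, 66, 71, 73, 74, 75, 78, 80, 81, 82, 83, 84, 87, 88, 89, 93, 94, 97, 100, 102, 104, 105, 106, 108}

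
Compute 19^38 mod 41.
By repeated squaring mod 41: 19^{1}≡19, 19^{2}≡33, 19^{4}≡23, 19^{8}≡37, 19^{16}≡16, 19^{32}≡10. Then 19^{38} = 19^{32+4+2} ≡ 10 × 23 × 33 ≡ 5 mod 41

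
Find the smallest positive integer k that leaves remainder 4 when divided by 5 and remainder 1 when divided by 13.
M = 5 × 13 = 65. M₁ = 13, y₁ ≡ 2 mod 5. M₂ = 5, y₂ ≡ 8 mod 13. k = 4×13×2 + 1×5×8 ≡ 14 mod 65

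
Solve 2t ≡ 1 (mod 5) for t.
Since 5 is prime, by Fermat 2^(-1) ≡ 2^{3} ≡ 3 (mod 5). Verify: 2 × 3 = 6 ≡ 1 (mod 5)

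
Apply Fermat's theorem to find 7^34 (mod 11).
By Fermat: 7^{10} ≡ 1 (mod 11). 34 = 3×10 + 4. So 7^{34} ≡ 7^{4} ≡ 3 (mod 11)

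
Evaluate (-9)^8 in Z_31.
By repeated squaring (mod 31): (-9)^{1}≡22, (-9)^{2}≡19, (-9)^{4}≡20, (-9)^{8}≡28. So (-9)^{8} ≡ 28 (mod 31)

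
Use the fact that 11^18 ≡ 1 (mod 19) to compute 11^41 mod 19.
By Fermat: 11^{18} ≡ 1 (mod 19). 41 = 2×18 + 5. So 11^{41} ≡ 11^{5} ≡ 7 (mod 19)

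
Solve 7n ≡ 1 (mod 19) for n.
Since 19 is prime, by Fermat 7^(-1) ≡ 7^{17} ≡ 11 (mod 19). Verify: 7 × 11 = 77 ≡ 1 (mod 19)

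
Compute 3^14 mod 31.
By repeated squaring (mod 31): 3^{1}≡3, 3^{2}≡9, 3^{4}≡19, 3^{8}≡20. Then 3^{14} = 3^{8+4+2} ≡ 20 × 19 × 9 ≡ 10 (mod 31)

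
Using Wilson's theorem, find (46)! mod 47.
By Wilson's theorem, (46)! ≡ -1 ≡ 46 mod 47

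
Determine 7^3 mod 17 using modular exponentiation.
7^{3} = 343 ≡ 3 mod 17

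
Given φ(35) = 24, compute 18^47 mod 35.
By Euler: 18^{24} ≡ 1 mod 35 since gcd(18, 35) = 1. 47 = 1×24 + 23. So 18^{47} ≡ 18^{23} ≡ 2 mod 35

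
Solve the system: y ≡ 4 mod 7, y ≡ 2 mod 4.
M = 7 × 4 = 28. M₁ = 4, y₁ ≡ 2 mod 7. M₂ = 7, y₂ ≡ 3 mod 4. y = 4×4×2 + 2×7×3 ≡ 18 mod 28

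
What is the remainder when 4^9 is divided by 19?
By repeated squaring mod 19: 4^{1}≡4, 4^{2}≡16, 4^{4}≡9, 4^{8}≡5. Then 4^{9} = 4^{8+1} ≡ 5 × 4 ≡ 1 mod 19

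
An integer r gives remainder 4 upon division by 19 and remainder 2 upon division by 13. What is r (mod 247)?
M = 19 × 13 = 247. M₁ = 13, y₁ ≡ 3 (mod 19). M₂ = 19, y₂ ≡ 11 (mod 13). r = 4×13×3 + 2×19×11 ≡ 80 (mod 247)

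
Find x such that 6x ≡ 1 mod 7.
Since 7 is prime, by Fermat 6^(-1) ≡ 6^{5} ≡ 6 mod 7. Verify: 6 × 6 = 36 ≡ 1 mod 7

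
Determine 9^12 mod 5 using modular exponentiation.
Using Fermat: 9^{4} ≡ 1 mod 5. 12 ≡ 0 mod 4. So 9^{12} ≡ 9^{0} ≡ 1 mod 5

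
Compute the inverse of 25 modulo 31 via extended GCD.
Extended GCD: 25(5) + 31(-4) = 1. So 25^(-1) ≡ 5 (mod 31). Verify: 25 × 5 = 125 ≡ 1 (mod 31)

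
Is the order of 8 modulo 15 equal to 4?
Powers of 8 mod 15: 8^1≡8, 8^2≡4, 8^3≡2, 8^4≡1. First k with 8^k≡1 is k=4. Yes, ord_15(8) = 4.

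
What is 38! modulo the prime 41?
(40)! = (38)! × (39) × (40) ≡ -1 (mod 41). So (38)! ≡ -1 × [(40)(39)]^(-1) ≡ 20 (mod 41)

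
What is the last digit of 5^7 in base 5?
By repeated squaring (mod 5): 5^{1}≡0, 5^{2}≡0, 5^{4}≡0. Then 5^{7} = 5^{4+2+1} ≡ 0 × 0 × 0 ≡ 0 (mod 5)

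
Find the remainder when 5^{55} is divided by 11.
By Fermat: 5^{10} ≡ 1 (mod 11). 55 = 5×10 + 5. So 5^{55} ≡ 5^{5} ≡ 1 (mod 11)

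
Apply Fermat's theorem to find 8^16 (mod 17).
By Fermat's Little Theorem, 8^{16} ≡ 1 (mod 17) since 17 is prime and gcd(8, 17) = 1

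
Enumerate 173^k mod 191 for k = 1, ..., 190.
173^1, 173^2, ..., 173^{190} mod 191: [173, 133, 89, 117, 186, 90, 99, 128, 179, 25, 123, 78, 124, 60, 66, 149, 183, 144, 82, 52, 19, 40, 44, 163, 122, 96, 182, 162, 140, 154, 93, 45, 145, 64, 185, 108, 157, 39, 62, 30, 33, 170, 187, 72, 41, 26, 105, 20, 22, 177, 61, 48, 91, 81, 70, 77, 142, 118, 168, 32, 188, 54, 174, 115, 31, 15, 112, 85, 189, 36, 116, 13, 148, 10, 11, 184, 126, 24, 141, 136, 35, 134, 71, 59, 84, 16, 94, 27, 87, 153, 111, 103, 56, 138, 190, 18, 58, 102, 74, 5, 101, 92, 63, 12, 166, 68, 113, 67, 131, 125, 42, 8, 47, 109, 139, 172, 151, 147, 28, 69, 95, 9, 29, 51, 37, 98, 146, 46, 127, 6, 83, 34, 152, 129, 161, 158, 21, 4, 119, 150, 165, 86, 171, 169, 14, 130, 143, 100, 110, 121, 114, 49, 73, 23, 159, 3, 137, 17, 76, 160, 176, 79, 106, 2, 155, 75, 178, 43, 181, 180, 7, 65, 167, 50, 55, 156, 57, 120, 132, 107, 175, 97, 164, 104, 38, 80, 88, 135, 53, 1]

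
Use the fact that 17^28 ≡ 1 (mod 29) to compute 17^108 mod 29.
By Fermat: 17^{28} ≡ 1 (mod 29). 108 = 3×28 + 24. So 17^{108} ≡ 17^{24} ≡ 1 (mod 29)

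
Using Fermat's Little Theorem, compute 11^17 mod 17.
By Fermat: 11^{16} ≡ 1 (mod 17). So 11^{17} = 11^{16} · 11^{1} ≡ 11^{1} ≡ 11 (mod 17)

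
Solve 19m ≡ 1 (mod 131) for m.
Since 131 is prime, by Fermat 19^(-1) ≡ 19^{129} ≡ 69 (mod 131). Verify: 19 × 69 = 1311 ≡ 1 (mod 131)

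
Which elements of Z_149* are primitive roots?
There are φ(148) = 72 primitive roots mod 149: {2, 3, 8, 10, 11, 12, 13, 14, 15, 18, 21, 23, 27, 32, 34, 38, 40, 41, 43, 48, 50, 51, 52, 55, 56, 57, 58, 59, 60, 62, 65, 66, 70, 71, 72, 74, 75, 77, 78, 79, 83, 84, 87, 89, 90, 91, 92, 93, 94, 97, 98, 99, 101, 106, 108, 109, 111, 115, 117, 122, 126, 128, 131, 134, 135, 136, 137, 138, 139, 141, 146, 147}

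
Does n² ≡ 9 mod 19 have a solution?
By Euler's criterion: 9^{9} ≡ 1 mod 19. Since this equals 1, 9 is a QR.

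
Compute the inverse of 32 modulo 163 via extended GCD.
Extended GCD: 32(-56) + 163(11) = 1. So 32^(-1) ≡ -56 ≡ 107 mod 163. Verify: 32 × 107 = 3424 ≡ 1 mod 163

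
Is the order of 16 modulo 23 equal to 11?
Powers of 16 mod 23: 16^1≡16, 16^2≡3, 16^3≡2, 16^4≡9, 16^5≡6, 16^6≡4, 16^7≡18, 16^8≡12, 16^9≡8, 16^10≡13, 16^11≡1. First k with 16^k≡1 is k=11. Yes, ord_23(16) = 11.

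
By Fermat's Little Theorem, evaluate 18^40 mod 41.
By Fermat's Little Theorem, 18^{40} ≡ 1 mod 41 since 41 is prime and gcd(18, 41) = 1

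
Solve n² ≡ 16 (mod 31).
The square roots of 16 mod 31 are 4 and 27. Verify: 4² = 16 ≡ 16 (mod 31)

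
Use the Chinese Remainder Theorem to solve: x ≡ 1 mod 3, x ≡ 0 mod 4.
M = 3 × 4 = 12. M₁ = 4, y₁ ≡ 1 mod 3. M₂ = 3, y₂ ≡ 3 mod 4. x = 1×4×1 + 0×3×3 ≡ 4 mod 12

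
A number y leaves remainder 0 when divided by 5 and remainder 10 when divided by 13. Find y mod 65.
M = 5 × 13 = 65. M₁ = 13, y₁ ≡ 2 mod 5. M₂ = 5, y₂ ≡ 8 mod 13. y = 0×13×2 + 10×5×8 ≡ 10 mod 65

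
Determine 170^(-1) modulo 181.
Since 181 is prime, by Fermat 170^(-1) ≡ 170^{179} ≡ 148 (mod 181). Verify: 170 × 148 = 25160 ≡ 1 (mod 181)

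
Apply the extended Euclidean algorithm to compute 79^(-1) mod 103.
Extended GCD: 79(30) + 103(-23) = 1. So 79^(-1) ≡ 30 (mod 103). Verify: 79 × 30 = 2370 ≡ 1 (mod 103)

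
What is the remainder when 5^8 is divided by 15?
By repeated squaring mod 15: 5^{1}≡5, 5^{2}≡10, 5^{4}≡10, 5^{8}≡10. So 5^{8} ≡ 10 mod 15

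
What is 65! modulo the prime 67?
(66)! = (65)! × (66) ≡ -1 (mod 67). So (65)! ≡ -1 × (66)^(-1) ≡ (-1)×(-1) = 1 (mod 67)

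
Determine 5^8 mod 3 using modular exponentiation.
Using Fermat: 5^{2} ≡ 1 (mod 3). 8 ≡ 0 (mod 2). So 5^{8} ≡ 5^{0} ≡ 1 (mod 3)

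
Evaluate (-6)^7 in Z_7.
Using Fermat: (-6)^{6} ≡ 1 (mod 7). 7 ≡ 1 (mod 6). So (-6)^{7} ≡ (-6)^{1} ≡ 1 (mod 7)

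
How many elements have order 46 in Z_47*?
A prime p has φ(p-1) primitive roots; here φ(46) = 22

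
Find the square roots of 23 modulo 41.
The square roots of 23 mod 41 are 33 and 8. Verify: 33² = 1089 ≡ 23 (mod 41)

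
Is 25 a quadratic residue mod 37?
By Euler's criterion: 25^{18} ≡ 1 (mod 37). Since this equals 1, 25 is a QR.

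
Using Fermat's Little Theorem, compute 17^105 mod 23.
By Fermat: 17^{22} ≡ 1 mod 23. 105 = 4×22 + 17. So 17^{105} ≡ 17^{17} ≡ 11 mod 23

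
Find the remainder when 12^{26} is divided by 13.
By Fermat: 12^{12} ≡ 1 (mod 13). 26 = 2×12 + 2. So 12^{26} ≡ 12^{2} ≡ 1 (mod 13)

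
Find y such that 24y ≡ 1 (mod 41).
Since 41 is prime, by Fermat 24^(-1) ≡ 24^{39} ≡ 12 (mod 41). Verify: 24 × 12 = 288 ≡ 1 (mod 41)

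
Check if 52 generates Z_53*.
52^{2} ≡ 1 (mod 53) and 2 < 52, so ord_53(52) = 2 ≠ 52 and 52 is not a primitive root.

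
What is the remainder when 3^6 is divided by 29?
By repeated squaring (mod 29): 3^{1}≡3, 3^{2}≡9, 3^{4}≡23. Then 3^{6} = 3^{4+2} ≡ 23 × 9 ≡ 4 (mod 29)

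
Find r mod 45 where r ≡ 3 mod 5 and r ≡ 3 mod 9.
M = 5 × 9 = 45. M₁ = 9, y₁ ≡ 4 mod 5. M₂ = 5, y₂ ≡ 2 mod 9. r = 3×9×4 + 3×5×2 ≡ 3 mod 45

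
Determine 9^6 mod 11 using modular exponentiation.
By repeated squaring (mod 11): 9^{1}≡9, 9^{2}≡4, 9^{4}≡5. Then 9^{6} = 9^{4+2} ≡ 5 × 4 ≡ 9 (mod 11)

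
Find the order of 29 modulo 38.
Powers of 29 mod 38: 29^1≡29, 29^2≡5, 29^3≡31, 29^4≡25, 29^5≡3, 29^6≡11, 29^7≡15, 29^8≡17, 29^9≡37, 29^10≡9, 29^11≡33, 29^12≡7, 29^13≡13, 29^14≡35, 29^15≡27, 29^16≡23, 29^17≡21, 29^18≡1. ord_38(29) = 18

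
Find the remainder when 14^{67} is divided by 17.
By Fermat: 14^{16} ≡ 1 (mod 17). 67 = 4×16 + 3. So 14^{67} ≡ 14^{3} ≡ 7 (mod 17)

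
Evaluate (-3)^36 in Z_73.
By repeated squaring (mod 73): (-3)^{1}≡70, (-3)^{2}≡9, (-3)^{4}≡8, (-3)^{8}≡64, (-3)^{16}≡8, (-3)^{32}≡64. Then (-3)^{36} = (-3)^{32+4} ≡ 64 × 8 ≡ 1 (mod 73)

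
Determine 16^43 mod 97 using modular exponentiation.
By repeated squaring mod 97: 16^{1}≡16, 16^{2}≡62, 16^{4}≡61, 16^{8}≡35, 16^{16}≡61, 16^{32}≡35. Then 16^{43} = 16^{32+8+2+1} ≡ 35 × 35 × 62 × 16 ≡ 81 mod 97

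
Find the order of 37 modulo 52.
Powers of 37 mod 52: 37^1≡37, 37^2≡17, 37^3≡5, 37^4≡29, 37^5≡33, 37^6≡25, 37^7≡41, 37^8≡9, 37^9≡21, 37^10≡49, 37^11≡45, 37^12≡1. Order = 12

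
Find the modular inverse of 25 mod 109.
Since 109 is prime, by Fermat 25^(-1) ≡ 25^{107} ≡ 48 (mod 109). Verify: 25 × 48 = 1200 ≡ 1 (mod 109)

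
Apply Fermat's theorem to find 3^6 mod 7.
By Fermat's Little Theorem, 3^{6} ≡ 1 mod 7 since 7 is prime and gcd(3, 7) = 1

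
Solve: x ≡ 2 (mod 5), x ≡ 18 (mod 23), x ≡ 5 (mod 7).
M = 5 × 23 × 7 = 805. M₁ = 161, y₁ ≡ 1 (mod 5). M₂ = 35, y₂ ≡ 2 (mod 23). M₃ = 115, y₃ ≡ 5 (mod 7). x = 2×161×1 + 18×35×2 + 5×115×5 ≡ 432 (mod 805)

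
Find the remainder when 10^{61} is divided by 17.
By Fermat: 10^{16} ≡ 1 (mod 17). 61 = 3×16 + 13. So 10^{61} ≡ 10^{13} ≡ 11 (mod 17)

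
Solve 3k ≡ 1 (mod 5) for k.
Since 5 is prime, by Fermat 3^(-1) ≡ 3^{3} ≡ 2 (mod 5). Verify: 3 × 2 = 6 ≡ 1 (mod 5)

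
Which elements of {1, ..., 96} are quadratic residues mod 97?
QRs mod 97: {1, 2, 3, 4, 6, 8, 9, 11, 12, 16, 18, 22, 24, 25, 27, 31, 32, 33, 35, 36, 43, 44, 47, 48, 49, 50, 53, 54, 61, 62, 64, 65, 66, 70, 72, 73, 75, 79, 81, 85, 86, 88, 89, 91, 93, 94, 95, 96}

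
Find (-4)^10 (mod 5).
Using Fermat: (-4)^{4} ≡ 1 (mod 5). 10 ≡ 2 (mod 4). So (-4)^{10} ≡ (-4)^{2} ≡ 1 (mod 5)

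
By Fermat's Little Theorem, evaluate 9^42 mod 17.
By Fermat: 9^{16} ≡ 1 mod 17. 42 = 2×16 + 10. So 9^{42} ≡ 9^{10} ≡ 13 mod 17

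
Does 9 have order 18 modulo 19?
9^{9} ≡ 1 mod 19 and 9 < 18, so ord_19(9) = 9 ≠ 18 and 9 is not a primitive root.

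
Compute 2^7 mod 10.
By repeated squaring (mod 10): 2^{1}≡2, 2^{2}≡4, 2^{4}≡6. Then 2^{7} = 2^{4+2+1} ≡ 6 × 4 × 2 ≡ 8 (mod 10)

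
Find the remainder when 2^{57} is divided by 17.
By Fermat: 2^{16} ≡ 1 (mod 17). 57 = 3×16 + 9. So 2^{57} ≡ 2^{9} ≡ 2 (mod 17)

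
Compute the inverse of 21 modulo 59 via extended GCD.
Extended GCD: 21(-14) + 59(5) = 1. So 21^(-1) ≡ -14 ≡ 45 (mod 59). Verify: 21 × 45 = 945 ≡ 1 (mod 59)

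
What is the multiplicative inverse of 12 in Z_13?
Since 13 is prime, by Fermat 12^(-1) ≡ 12^{11} ≡ 12 mod 13. Verify: 12 × 12 = 144 ≡ 1 mod 13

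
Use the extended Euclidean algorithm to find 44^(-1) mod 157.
Extended GCD: 44(25) + 157(-7) = 1. So 44^(-1) ≡ 25 (mod 157). Verify: 44 × 25 = 1100 ≡ 1 (mod 157)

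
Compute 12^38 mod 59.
By repeated squaring (mod 59): 12^{1}≡12, 12^{2}≡26, 12^{4}≡27, 12^{8}≡21, 12^{16}≡28, 12^{32}≡17. Then 12^{38} = 12^{32+4+2} ≡ 17 × 27 × 26 ≡ 16 (mod 59)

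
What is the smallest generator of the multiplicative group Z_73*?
g = 5. For each prime q|72: 5^{36}≡72, 5^{24}≡8, none ≡ 1, so ord_73(5) = 72 and 5 is a primitive root.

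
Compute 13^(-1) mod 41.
Since 41 is prime, by Fermat 13^(-1) ≡ 13^{39} ≡ 19 mod 41. Verify: 13 × 19 = 247 ≡ 1 mod 41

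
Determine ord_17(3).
Powers of 3 mod 17: 3^1≡3, 3^2≡9, 3^3≡10, 3^4≡13, 3^5≡5, 3^6≡15, 3^7≡11, 3^8≡16, 3^9≡14, 3^10≡8, 3^11≡7, 3^12≡4, 3^13≡12, 3^14≡2, 3^15≡6, 3^16≡1. ord_17(3) = 16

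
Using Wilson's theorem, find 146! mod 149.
(148)! = (146)! × (147) × (148) ≡ -1 mod 149. So (146)! ≡ -1 × [(148)(147)]^(-1) ≡ 74 mod 149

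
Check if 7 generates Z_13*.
ord_13(7) divides 12. For each prime q|12: 7^{6}≡12, 7^{4}≡9, none ≡ 1. So 7 has order 12 and is a primitive root mod 13.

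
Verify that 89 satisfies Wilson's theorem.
(88)! mod 89 = 88. Since this equals -1 (mod 89), Wilson confirms 89 is prime.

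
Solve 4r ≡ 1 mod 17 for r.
Since 17 is prime, by Fermat 4^(-1) ≡ 4^{15} ≡ 13 mod 17. Verify: 4 × 13 = 52 ≡ 1 mod 17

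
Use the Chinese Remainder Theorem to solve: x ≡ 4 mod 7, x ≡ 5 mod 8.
M = 7 × 8 = 56. M₁ = 8, y₁ ≡ 1 mod 7. M₂ = 7, y₂ ≡ 7 mod 8. x = 4×8×1 + 5×7×7 ≡ 53 mod 56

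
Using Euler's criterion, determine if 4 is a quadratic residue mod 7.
By Euler's criterion: 4^{3} ≡ 1 mod 7. Since this equals 1, 4 is a QR.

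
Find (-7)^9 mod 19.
By repeated squaring mod 19: (-7)^{1}≡12, (-7)^{2}≡11, (-7)^{4}≡7, (-7)^{8}≡11. Then (-7)^{9} = (-7)^{8+1} ≡ 11 × 12 ≡ 18 mod 19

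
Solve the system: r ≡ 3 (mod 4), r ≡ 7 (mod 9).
M = 4 × 9 = 36. M₁ = 9, y₁ ≡ 1 (mod 4). M₂ = 4, y₂ ≡ 7 (mod 9). r = 3×9×1 + 7×4×7 ≡ 7 (mod 36)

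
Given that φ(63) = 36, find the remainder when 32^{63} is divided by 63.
By Euler: 32^{36} ≡ 1 mod 63 since gcd(32, 63) = 1. 63 = 1×36 + 27. So 32^{63} ≡ 32^{27} ≡ 8 mod 63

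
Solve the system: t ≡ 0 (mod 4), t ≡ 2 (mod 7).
M = 4 × 7 = 28. M₁ = 7, y₁ ≡ 3 (mod 4). M₂ = 4, y₂ ≡ 2 (mod 7). t = 0×7×3 + 2×4×2 ≡ 16 (mod 28)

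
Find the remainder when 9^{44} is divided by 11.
By Fermat: 9^{10} ≡ 1 mod 11. 44 = 4×10 + 4. So 9^{44} ≡ 9^{4} ≡ 5 mod 11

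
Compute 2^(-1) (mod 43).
Since 43 is prime, by Fermat 2^(-1) ≡ 2^{41} ≡ 22 (mod 43). Verify: 2 × 22 = 44 ≡ 1 (mod 43)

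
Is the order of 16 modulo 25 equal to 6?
Powers of 16 mod 25: 16^1≡16, 16^2≡6, 16^3≡21, 16^4≡11, 16^5≡1. Already 16^5≡1, so the order is 5 < 6. No, the actual order is 5.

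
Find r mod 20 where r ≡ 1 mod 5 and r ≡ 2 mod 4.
M = 5 × 4 = 20. M₁ = 4, y₁ ≡ 4 mod 5. M₂ = 5, y₂ ≡ 1 mod 4. r = 1×4×4 + 2×5×1 ≡ 6 mod 20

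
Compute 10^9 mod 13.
By repeated squaring (mod 13): 10^{1}≡10, 10^{2}≡9, 10^{4}≡3, 10^{8}≡9. Then 10^{9} = 10^{8+1} ≡ 9 × 10 ≡ 12 (mod 13)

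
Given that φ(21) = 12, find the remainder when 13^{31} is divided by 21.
By Euler: 13^{12} ≡ 1 (mod 21) since gcd(13, 21) = 1. 31 = 2×12 + 7. So 13^{31} ≡ 13^{7} ≡ 13 (mod 21)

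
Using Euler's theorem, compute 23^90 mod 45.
By Euler: 23^{24} ≡ 1 (mod 45) since gcd(23, 45) = 1. 90 = 3×24 + 18. So 23^{90} ≡ 23^{18} ≡ 19 (mod 45)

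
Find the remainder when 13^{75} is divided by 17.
By Fermat: 13^{16} ≡ 1 (mod 17). 75 = 4×16 + 11. So 13^{75} ≡ 13^{11} ≡ 4 (mod 17)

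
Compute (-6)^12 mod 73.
By repeated squaring (mod 73): (-6)^{1}≡67, (-6)^{2}≡36, (-6)^{4}≡55, (-6)^{8}≡32. Then (-6)^{12} = (-6)^{8+4} ≡ 32 × 55 ≡ 8 (mod 73)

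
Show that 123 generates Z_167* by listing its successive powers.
123^1, 123^2, ..., 123^{166} mod 167: [123, 99, 153, 115, 117, 29, 60, 32, 95, 162, 53, 6, 70, 93, 83, 22, 34, 7, 26, 25, 69, 137, 151, 36, 86, 57, 164, 132, 37, 42, 156, 150, 80, 154, 71, 49, 15, 8, 149, 124, 55, 85, 101, 65, 146, 89, 92, 127, 90, 48, 59, 76, 163, 9, 105, 56, 41, 33, 51, 94, 39, 121, 20, 122, 143, 54, 129, 2, 79, 31, 139, 63, 67, 58, 120, 64, 23, 157, 106, 12, 140, 19, 166, 44, 68, 14, 52, 50, 138, 107, 135, 72, 5, 114, 161, 97, 74, 84, 145, 133, 160, 141, 142, 98, 30, 16, 131, 81, 110, 3, 35, 130, 125, 11, 17, 87, 13, 96, 118, 152, 159, 18, 43, 112, 82, 66, 102, 21, 78, 75, 40, 77, 119, 108, 91, 4, 158, 62, 111, 126, 134, 116, 73, 128, 46, 147, 45, 24, 113, 38, 165, 88, 136, 28, 104, 100, 109, 47, 103, 144, 10, 61, 155, 27, 148, 1]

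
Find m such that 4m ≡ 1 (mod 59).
Since 59 is prime, by Fermat 4^(-1) ≡ 4^{57} ≡ 15 (mod 59). Verify: 4 × 15 = 60 ≡ 1 (mod 59)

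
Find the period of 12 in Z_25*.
Powers of 12 mod 25: 12^1≡12, 12^2≡19, 12^3≡3, 12^4≡11, 12^5≡7, 12^6≡9, 12^7≡8, 12^8≡21, 12^9≡2, 12^10≡24, 12^11≡13, 12^12≡6, 12^13≡22, 12^14≡14, 12^15≡18, 12^16≡16, 12^17≡17, 12^18≡4, 12^19≡23, 12^20≡1. So the order of 12 is 20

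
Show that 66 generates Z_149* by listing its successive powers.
66^1, 66^2, ..., 66^{148} mod 149: [66, 35, 75, 33, 92, 112, 91, 46, 56, 120, 23, 28, 60, 86, 14, 30, 43, 7, 15, 96, 78, 82, 48, 39, 41, 24, 94, 95, 12, 47, 122, 6, 98, 61, 3, 49, 105, 76, 99, 127, 38, 124, 138, 19, 62, 69, 84, 31, 109, 42, 90, 129, 21, 45, 139, 85, 97, 144, 117, 123, 72, 133, 136, 36, 141, 68, 18, 145, 34, 9, 147, 17, 79, 148, 83, 114, 74, 116, 57, 37, 58, 103, 93, 29, 126, 121, 89, 63, 135, 119, 106, 142, 134, 53, 71, 67, 101, 110, 108, 125, 55, 54, 137, 102, 27, 143, 51, 88, 146, 100, 44, 73, 50, 22, 111, 25, 11, 130, 87, 80, 65, 118, 40, 107, 59, 20, 128, 104, 10, 64, 52, 5, 32, 26, 77, 16, 13, 113, 8, 81, 131, 4, 115, 140, 2, 132, 70, 1]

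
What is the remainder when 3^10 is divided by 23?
By repeated squaring mod 23: 3^{1}≡3, 3^{2}≡9, 3^{4}≡12, 3^{8}≡6. Then 3^{10} = 3^{8+2} ≡ 6 × 9 ≡ 8 mod 23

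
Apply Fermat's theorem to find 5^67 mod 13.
By Fermat: 5^{12} ≡ 1 mod 13. 67 = 5×12 + 7. So 5^{67} ≡ 5^{7} ≡ 8 mod 13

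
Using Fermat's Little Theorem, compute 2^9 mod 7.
By Fermat: 2^{6} ≡ 1 mod 7. So 2^{9} = 2^{6} · 2^{3} ≡ 2^{3} ≡ 1 mod 7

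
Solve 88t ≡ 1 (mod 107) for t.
Since 107 is prime, by Fermat 88^(-1) ≡ 88^{105} ≡ 45 (mod 107). Verify: 88 × 45 = 3960 ≡ 1 (mod 107)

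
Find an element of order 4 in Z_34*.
13 has order 4 mod 34 since 13^{4} ≡ 1 mod 34 and no smaller power works.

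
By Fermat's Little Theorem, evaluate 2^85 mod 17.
By Fermat: 2^{16} ≡ 1 mod 17. 85 = 5×16 + 5. So 2^{85} ≡ 2^{5} ≡ 15 mod 17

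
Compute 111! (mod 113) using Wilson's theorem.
(112)! = (111)! × (112) ≡ -1 (mod 113). So (111)! ≡ -1 × (112)^(-1) ≡ (-1)×(-1) = 1 (mod 113)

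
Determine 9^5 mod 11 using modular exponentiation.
By repeated squaring (mod 11): 9^{1}≡9, 9^{2}≡4, 9^{4}≡5. Then 9^{5} = 9^{4+1} ≡ 5 × 9 ≡ 1 (mod 11)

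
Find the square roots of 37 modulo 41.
The square roots of 37 mod 41 are 18 and 23. Verify: 18² = 324 ≡ 37 (mod 41)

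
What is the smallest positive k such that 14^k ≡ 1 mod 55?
Powers of 14 mod 55: 14^1≡14, 14^2≡31, 14^3≡49, 14^4≡26, 14^5≡34, 14^6≡36, 14^7≡9, 14^8≡16, 14^9≡4, 14^10≡1. Order = 10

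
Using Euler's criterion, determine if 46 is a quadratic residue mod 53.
By Euler's criterion: 46^{26} ≡ 1 (mod 53). Since this equals 1, 46 is a QR.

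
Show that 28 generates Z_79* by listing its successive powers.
28^1, 28^2, ..., 28^{78} mod 79: [28, 73, 69, 36, 60, 21, 35, 32, 27, 45, 75, 46, 24, 40, 14, 76, 74, 18, 30, 50, 57, 16, 53, 62, 77, 23, 12, 20, 7, 38, 37, 9, 15, 25, 68, 8, 66, 31, 78, 51, 6, 10, 43, 19, 58, 44, 47, 52, 34, 4, 33, 55, 39, 65, 3, 5, 61, 49, 29, 22, 63, 26, 17, 2, 56, 67, 59, 72, 41, 42, 70, 64, 54, 11, 71, 13, 48, 1]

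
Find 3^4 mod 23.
3^{4} = 81 ≡ 12 mod 23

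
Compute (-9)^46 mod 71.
By repeated squaring (mod 71): (-9)^{1}≡62, (-9)^{2}≡10, (-9)^{4}≡29, (-9)^{8}≡60, (-9)^{16}≡50, (-9)^{32}≡15. Then (-9)^{46} = (-9)^{32+8+4+2} ≡ 15 × 60 × 29 × 10 ≡ 4 (mod 71)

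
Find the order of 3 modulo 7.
Powers of 3 mod 7: 3^1≡3, 3^2≡2, 3^3≡6, 3^4≡4, 3^5≡5, 3^6≡1. So the order of 3 is 6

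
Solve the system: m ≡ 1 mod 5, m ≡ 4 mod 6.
M = 5 × 6 = 30. M₁ = 6, y₁ ≡ 1 mod 5. M₂ = 5, y₂ ≡ 5 mod 6. m = 1×6×1 + 4×5×5 ≡ 16 mod 30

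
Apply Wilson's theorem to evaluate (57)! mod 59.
(58)! = (57)! × (58) ≡ -1 mod 59. So (57)! ≡ -1 × (58)^(-1) ≡ (-1)×(-1) = 1 mod 59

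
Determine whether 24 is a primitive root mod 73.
24^{12} ≡ 1 mod 73 and 12 < 72, so ord_73(24) = 12 ≠ 72 and 24 is not a primitive root.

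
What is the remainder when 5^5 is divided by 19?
By repeated squaring (mod 19): 5^{1}≡5, 5^{2}≡6, 5^{4}≡17. Then 5^{5} = 5^{4+1} ≡ 17 × 5 ≡ 9 (mod 19)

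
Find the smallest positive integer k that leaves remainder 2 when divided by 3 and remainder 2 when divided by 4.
M = 3 × 4 = 12. M₁ = 4, y₁ ≡ 1 mod 3. M₂ = 3, y₂ ≡ 3 mod 4. k = 2×4×1 + 2×3×3 ≡ 2 mod 12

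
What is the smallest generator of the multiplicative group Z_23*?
g = 5. Powers: [5, 2, 10, 4, 20, 8, ...] generates all 22 non-zero residues.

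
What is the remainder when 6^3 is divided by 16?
6^{3} = 216 ≡ 8 mod 16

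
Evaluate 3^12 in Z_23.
By repeated squaring mod 23: 3^{1}≡3, 3^{2}≡9, 3^{4}≡12, 3^{8}≡6. Then 3^{12} = 3^{8+4} ≡ 6 × 12 ≡ 3 mod 23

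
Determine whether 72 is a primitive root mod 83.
ord_83(72) divides 82. For each prime q|82: 72^{41}≡82, 72^{2}≡38, none ≡ 1. So 72 has order 82 and is a primitive root mod 83.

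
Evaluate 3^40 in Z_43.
By repeated squaring mod 43: 3^{1}≡3, 3^{2}≡9, 3^{4}≡38, 3^{8}≡25, 3^{16}≡23, 3^{32}≡13. Then 3^{40} = 3^{32+8} ≡ 13 × 25 ≡ 24 mod 43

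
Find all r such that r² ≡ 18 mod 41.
The square roots of 18 mod 41 are 10 and 31. Verify: 10² = 100 ≡ 18 mod 41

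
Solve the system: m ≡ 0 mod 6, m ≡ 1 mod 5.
M = 6 × 5 = 30. M₁ = 5, y₁ ≡ 5 mod 6. M₂ = 6, y₂ ≡ 1 mod 5. m = 0×5×5 + 1×6×1 ≡ 6 mod 30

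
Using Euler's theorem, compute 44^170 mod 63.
By Euler: 44^{36} ≡ 1 (mod 63) since gcd(44, 63) = 1. 170 = 4×36 + 26. So 44^{170} ≡ 44^{26} ≡ 46 (mod 63)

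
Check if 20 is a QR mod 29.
By Euler's criterion: 20^{14} ≡ 1 (mod 29). Since this equals 1, 20 is a QR.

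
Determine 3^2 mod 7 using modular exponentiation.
3^{2} = 9 ≡ 2 (mod 7)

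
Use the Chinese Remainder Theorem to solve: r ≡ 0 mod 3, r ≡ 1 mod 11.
M = 3 × 11 = 33. M₁ = 11, y₁ ≡ 2 mod 3. M₂ = 3, y₂ ≡ 4 mod 11. r = 0×11×2 + 1×3×4 ≡ 12 mod 33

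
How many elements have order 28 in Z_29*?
There are φ(29-1) = φ(28) = 12 primitive roots modulo 29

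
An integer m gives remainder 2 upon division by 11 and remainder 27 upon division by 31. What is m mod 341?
M = 11 × 31 = 341. M₁ = 31, y₁ ≡ 5 mod 11. M₂ = 11, y₂ ≡ 17 mod 31. m = 2×31×5 + 27×11×17 ≡ 244 mod 341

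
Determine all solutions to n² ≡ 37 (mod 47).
The square roots of 37 mod 47 are 32 and 15. Verify: 32² = 1024 ≡ 37 (mod 47)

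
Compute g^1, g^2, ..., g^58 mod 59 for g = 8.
8^1, 8^2, ..., 8^{58} mod 59: [8, 5, 40, 25, 23, 7, 56, 35, 44, 57, 43, 49, 38, 9, 13, 45, 6, 48, 30, 4, 32, 20, 42, 41, 33, 28, 47, 22, 58, 51, 54, 19, 34, 36, 52, 3, 24, 15, 2, 16, 10, 21, 50, 46, 14, 53, 11, 29, 55, 27, 39, 17, 18, 26, 31, 12, 37, 1]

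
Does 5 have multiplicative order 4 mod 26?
Powers of 5 mod 26: 5^1≡5, 5^2≡25, 5^3≡21, 5^4≡1. First k with 5^k≡1 is k=4. Yes, ord_26(5) = 4.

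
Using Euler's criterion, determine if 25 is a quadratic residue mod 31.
By Euler's criterion: 25^{15} ≡ 1 (mod 31). Since this equals 1, 25 is a QR.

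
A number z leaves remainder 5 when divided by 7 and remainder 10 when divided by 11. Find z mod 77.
M = 7 × 11 = 77. M₁ = 11, y₁ ≡ 2 mod 7. M₂ = 7, y₂ ≡ 8 mod 11. z = 5×11×2 + 10×7×8 ≡ 54 mod 77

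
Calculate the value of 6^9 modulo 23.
By repeated squaring mod 23: 6^{1}≡6, 6^{2}≡13, 6^{4}≡8, 6^{8}≡18. Then 6^{9} = 6^{8+1} ≡ 18 × 6 ≡ 16 mod 23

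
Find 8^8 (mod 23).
By repeated squaring (mod 23): 8^{1}≡8, 8^{2}≡18, 8^{4}≡2, 8^{8}≡4. So 8^{8} ≡ 4 (mod 23)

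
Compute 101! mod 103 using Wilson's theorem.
(102)! = (101)! × (102) ≡ -1 mod 103. So (101)! ≡ -1 × (102)^(-1) ≡ (-1)×(-1) = 1 mod 103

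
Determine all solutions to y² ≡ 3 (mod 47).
The square roots of 3 mod 47 are 12 and 35. Verify: 12² = 144 ≡ 3 (mod 47)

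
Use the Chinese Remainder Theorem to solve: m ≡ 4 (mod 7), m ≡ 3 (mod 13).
M = 7 × 13 = 91. M₁ = 13, y₁ ≡ 6 (mod 7). M₂ = 7, y₂ ≡ 2 (mod 13). m = 4×13×6 + 3×7×2 ≡ 81 (mod 91)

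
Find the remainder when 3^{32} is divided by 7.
By Fermat: 3^{6} ≡ 1 (mod 7). 32 = 5×6 + 2. So 3^{32} ≡ 3^{2} ≡ 2 (mod 7)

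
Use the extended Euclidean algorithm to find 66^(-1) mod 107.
Extended GCD: 66(-47) + 107(29) = 1. So 66^(-1) ≡ -47 ≡ 60 mod 107. Verify: 66 × 60 = 3960 ≡ 1 mod 107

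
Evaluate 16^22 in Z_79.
By repeated squaring (mod 79): 16^{1}≡16, 16^{2}≡19, 16^{4}≡45, 16^{8}≡50, 16^{16}≡51. Then 16^{22} = 16^{16+4+2} ≡ 51 × 45 × 19 ≡ 76 (mod 79)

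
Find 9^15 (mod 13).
Using Fermat: 9^{12} ≡ 1 (mod 13). 15 ≡ 3 (mod 12). So 9^{15} ≡ 9^{3} ≡ 1 (mod 13)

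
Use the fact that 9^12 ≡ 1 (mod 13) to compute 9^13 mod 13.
By Fermat: 9^{12} ≡ 1 (mod 13). So 9^{13} = 9^{12} · 9^{1} ≡ 9^{1} ≡ 9 (mod 13)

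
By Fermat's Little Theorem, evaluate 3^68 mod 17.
By Fermat: 3^{16} ≡ 1 mod 17. 68 = 4×16 + 4. So 3^{68} ≡ 3^{4} ≡ 13 mod 17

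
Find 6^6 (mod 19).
By repeated squaring (mod 19): 6^{1}≡6, 6^{2}≡17, 6^{4}≡4. Then 6^{6} = 6^{4+2} ≡ 4 × 17 ≡ 11 (mod 19)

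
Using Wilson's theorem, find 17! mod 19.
(18)! = (17)! × (18) ≡ -1 mod 19. So (17)! ≡ -1 × (18)^(-1) ≡ (-1)×(-1) = 1 mod 19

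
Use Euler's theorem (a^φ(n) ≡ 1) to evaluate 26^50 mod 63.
By Euler: 26^{36} ≡ 1 (mod 63) since gcd(26, 63) = 1. 50 = 1×36 + 14. So 26^{50} ≡ 26^{14} ≡ 46 (mod 63)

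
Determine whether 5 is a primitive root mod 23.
ord_23(5) divides 22. For each prime q|22: 5^{11}≡22, 5^{2}≡2, none ≡ 1. So 5 has order 22 and is a primitive root mod 23.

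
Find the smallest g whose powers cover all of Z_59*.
g = 2. For each prime q|58: 2^{29}≡58, 2^{2}≡4, none ≡ 1, so ord_59(2) = 58 and 2 is a primitive root.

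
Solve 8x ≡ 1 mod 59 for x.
Since 59 is prime, by Fermat 8^(-1) ≡ 8^{57} ≡ 37 mod 59. Verify: 8 × 37 = 296 ≡ 1 mod 59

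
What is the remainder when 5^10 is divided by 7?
Using Fermat: 5^{6} ≡ 1 mod 7. 10 ≡ 4 mod 6. So 5^{10} ≡ 5^{4} ≡ 2 mod 7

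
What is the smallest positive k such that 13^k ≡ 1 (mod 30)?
Powers of 13 mod 30: 13^1≡13, 13^2≡19, 13^3≡7, 13^4≡1. So the order of 13 is 4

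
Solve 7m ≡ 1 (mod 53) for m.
Since 53 is prime, by Fermat 7^(-1) ≡ 7^{51} ≡ 38 (mod 53). Verify: 7 × 38 = 266 ≡ 1 (mod 53)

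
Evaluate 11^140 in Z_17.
Using Fermat: 11^{16} ≡ 1 (mod 17). 140 ≡ 12 (mod 16). So 11^{140} ≡ 11^{12} ≡ 13 (mod 17)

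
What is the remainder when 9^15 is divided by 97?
By repeated squaring mod 97: 9^{1}≡9, 9^{2}≡81, 9^{4}≡62, 9^{8}≡61. Then 9^{15} = 9^{8+4+2+1} ≡ 61 × 62 × 81 × 9 ≡ 47 mod 97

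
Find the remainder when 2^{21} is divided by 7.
By Fermat: 2^{6} ≡ 1 mod 7. 21 = 3×6 + 3. So 2^{21} ≡ 2^{3} ≡ 1 mod 7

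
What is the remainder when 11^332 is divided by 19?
Using Fermat: 11^{18} ≡ 1 mod 19. 332 ≡ 8 mod 18. So 11^{332} ≡ 11^{8} ≡ 7 mod 19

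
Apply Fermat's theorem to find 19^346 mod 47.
By Fermat: 19^{46} ≡ 1 mod 47. 346 ≡ 24 mod 46. So 19^{346} ≡ 19^{24} ≡ 28 mod 47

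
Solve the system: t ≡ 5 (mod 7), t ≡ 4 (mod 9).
M = 7 × 9 = 63. M₁ = 9, y₁ ≡ 4 (mod 7). M₂ = 7, y₂ ≡ 4 (mod 9). t = 5×9×4 + 4×7×4 ≡ 40 (mod 63)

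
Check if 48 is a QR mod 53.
By Euler's criterion: 48^{26} ≡ 52 mod 53. Since this equals -1 (≡ 52), 48 is not a QR.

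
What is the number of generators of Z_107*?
A prime p has φ(p-1) primitive roots; here φ(106) = 52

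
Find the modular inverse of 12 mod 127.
Since 127 is prime, by Fermat 12^(-1) ≡ 12^{125} ≡ 53 mod 127. Verify: 12 × 53 = 636 ≡ 1 mod 127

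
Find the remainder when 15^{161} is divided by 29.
By Fermat: 15^{28} ≡ 1 mod 29. 161 = 5×28 + 21. So 15^{161} ≡ 15^{21} ≡ 12 mod 29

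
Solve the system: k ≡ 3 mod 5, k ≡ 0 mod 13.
M = 5 × 13 = 65. M₁ = 13, y₁ ≡ 2 mod 5. M₂ = 5, y₂ ≡ 8 mod 13. k = 3×13×2 + 0×5×8 ≡ 13 mod 65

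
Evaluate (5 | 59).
(5/59) = 5^{29} mod 59 = 1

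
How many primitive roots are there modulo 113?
There are φ(113-1) = φ(112) = 48 primitive roots modulo 113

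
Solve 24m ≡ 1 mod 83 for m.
Since 83 is prime, by Fermat 24^(-1) ≡ 24^{81} ≡ 45 mod 83. Verify: 24 × 45 = 1080 ≡ 1 mod 83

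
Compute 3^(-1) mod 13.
Since 13 is prime, by Fermat 3^(-1) ≡ 3^{11} ≡ 9 mod 13. Verify: 3 × 9 = 27 ≡ 1 mod 13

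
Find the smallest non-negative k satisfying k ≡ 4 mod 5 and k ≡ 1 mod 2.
M = 5 × 2 = 10. M₁ = 2, y₁ ≡ 3 mod 5. M₂ = 5, y₂ ≡ 1 mod 2. k = 4×2×3 + 1×5×1 ≡ 9 mod 10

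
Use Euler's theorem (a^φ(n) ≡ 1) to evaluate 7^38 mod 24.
By Euler: 7^{8} ≡ 1 (mod 24) since gcd(7, 24) = 1. 38 = 4×8 + 6. So 7^{38} ≡ 7^{6} ≡ 1 (mod 24)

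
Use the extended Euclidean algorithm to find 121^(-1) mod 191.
Extended GCD: 121(30) + 191(-19) = 1. So 121^(-1) ≡ 30 (mod 191). Verify: 121 × 30 = 3630 ≡ 1 (mod 191)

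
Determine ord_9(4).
Powers of 4 mod 9: 4^1≡4, 4^2≡7, 4^3≡1. Order = 3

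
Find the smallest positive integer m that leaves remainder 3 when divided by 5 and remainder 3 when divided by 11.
M = 5 × 11 = 55. M₁ = 11, y₁ ≡ 1 (mod 5). M₂ = 5, y₂ ≡ 9 (mod 11). m = 3×11×1 + 3×5×9 ≡ 3 (mod 55)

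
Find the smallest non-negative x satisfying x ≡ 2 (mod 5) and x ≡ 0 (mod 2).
M = 5 × 2 = 10. M₁ = 2, y₁ ≡ 3 (mod 5). M₂ = 5, y₂ ≡ 1 (mod 2). x = 2×2×3 + 0×5×1 ≡ 2 (mod 10)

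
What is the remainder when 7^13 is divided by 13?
Using Fermat: 7^{12} ≡ 1 (mod 13). 13 ≡ 1 (mod 12). So 7^{13} ≡ 7^{1} ≡ 7 (mod 13)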